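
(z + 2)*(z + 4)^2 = z^3 + 10*z^2 + 32*z + 32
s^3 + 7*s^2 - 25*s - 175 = (s - 5)*(s + 5)*(s + 7)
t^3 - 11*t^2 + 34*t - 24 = (t - 6)*(t - 4)*(t - 1)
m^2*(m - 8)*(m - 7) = m^4 - 15*m^3 + 56*m^2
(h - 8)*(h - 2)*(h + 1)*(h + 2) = h^4 - 7*h^3 - 12*h^2 + 28*h + 32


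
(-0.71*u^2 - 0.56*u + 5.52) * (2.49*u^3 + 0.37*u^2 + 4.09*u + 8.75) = -1.7679*u^5 - 1.6571*u^4 + 10.6337*u^3 - 6.4605*u^2 + 17.6768*u + 48.3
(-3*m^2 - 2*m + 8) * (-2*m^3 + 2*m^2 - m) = 6*m^5 - 2*m^4 - 17*m^3 + 18*m^2 - 8*m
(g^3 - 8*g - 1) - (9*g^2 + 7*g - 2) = g^3 - 9*g^2 - 15*g + 1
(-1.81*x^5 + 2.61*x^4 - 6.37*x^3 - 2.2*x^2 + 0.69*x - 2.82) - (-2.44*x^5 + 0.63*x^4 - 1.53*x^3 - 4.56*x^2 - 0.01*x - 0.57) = 0.63*x^5 + 1.98*x^4 - 4.84*x^3 + 2.36*x^2 + 0.7*x - 2.25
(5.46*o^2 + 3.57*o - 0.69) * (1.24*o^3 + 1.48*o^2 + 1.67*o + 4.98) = 6.7704*o^5 + 12.5076*o^4 + 13.5462*o^3 + 32.1315*o^2 + 16.6263*o - 3.4362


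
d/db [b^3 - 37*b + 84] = 3*b^2 - 37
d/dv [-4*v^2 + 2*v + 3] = 2 - 8*v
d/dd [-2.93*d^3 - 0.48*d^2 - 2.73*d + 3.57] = -8.79*d^2 - 0.96*d - 2.73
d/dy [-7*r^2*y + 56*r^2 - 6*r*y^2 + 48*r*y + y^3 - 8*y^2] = -7*r^2 - 12*r*y + 48*r + 3*y^2 - 16*y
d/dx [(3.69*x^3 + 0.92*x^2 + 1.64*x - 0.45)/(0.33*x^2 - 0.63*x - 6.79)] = (1.2177*x^4 - 4.6494*x^3 - 76.2861*x^2 - 12.1966*x - 11.4191)/(0.1089*x^4 - 0.4158*x^3 - 4.0845*x^2 + 8.5554*x + 46.1041)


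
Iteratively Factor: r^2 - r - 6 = (r - 3)*(r + 2)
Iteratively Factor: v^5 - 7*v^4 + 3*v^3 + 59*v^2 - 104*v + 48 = (v - 4)*(v^4 - 3*v^3 - 9*v^2 + 23*v - 12) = (v - 4)*(v - 1)*(v^3 - 2*v^2 - 11*v + 12) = (v - 4)*(v - 1)^2*(v^2 - v - 12) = (v - 4)*(v - 1)^2*(v + 3)*(v - 4)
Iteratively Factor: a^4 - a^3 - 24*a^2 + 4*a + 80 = (a - 2)*(a^3 + a^2 - 22*a - 40) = (a - 2)*(a + 4)*(a^2 - 3*a - 10) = (a - 5)*(a - 2)*(a + 4)*(a + 2)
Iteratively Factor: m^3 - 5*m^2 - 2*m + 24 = (m - 4)*(m^2 - m - 6) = (m - 4)*(m - 3)*(m + 2)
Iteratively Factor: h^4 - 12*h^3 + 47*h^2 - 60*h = (h - 4)*(h^3 - 8*h^2 + 15*h) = h*(h - 4)*(h^2 - 8*h + 15) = h*(h - 4)*(h - 3)*(h - 5)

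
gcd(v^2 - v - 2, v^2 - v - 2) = v^2 - v - 2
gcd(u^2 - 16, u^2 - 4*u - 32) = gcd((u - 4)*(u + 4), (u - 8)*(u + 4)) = u + 4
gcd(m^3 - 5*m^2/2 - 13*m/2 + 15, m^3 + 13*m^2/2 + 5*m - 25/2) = m + 5/2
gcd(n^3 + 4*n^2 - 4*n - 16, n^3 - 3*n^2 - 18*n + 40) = n^2 + 2*n - 8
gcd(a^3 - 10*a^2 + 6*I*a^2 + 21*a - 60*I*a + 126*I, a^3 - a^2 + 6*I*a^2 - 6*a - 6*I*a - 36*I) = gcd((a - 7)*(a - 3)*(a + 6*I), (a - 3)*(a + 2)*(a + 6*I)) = a^2 + a*(-3 + 6*I) - 18*I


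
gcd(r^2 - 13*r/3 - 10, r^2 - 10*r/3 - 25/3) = r + 5/3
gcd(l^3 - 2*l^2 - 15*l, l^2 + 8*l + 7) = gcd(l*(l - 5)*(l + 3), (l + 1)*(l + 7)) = 1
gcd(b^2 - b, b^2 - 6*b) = b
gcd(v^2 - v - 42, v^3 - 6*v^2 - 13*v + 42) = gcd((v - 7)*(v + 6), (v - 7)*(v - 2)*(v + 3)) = v - 7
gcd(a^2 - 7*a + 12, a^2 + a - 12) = a - 3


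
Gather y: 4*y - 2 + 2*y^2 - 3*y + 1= 2*y^2 + y - 1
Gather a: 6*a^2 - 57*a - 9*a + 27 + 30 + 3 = 6*a^2 - 66*a + 60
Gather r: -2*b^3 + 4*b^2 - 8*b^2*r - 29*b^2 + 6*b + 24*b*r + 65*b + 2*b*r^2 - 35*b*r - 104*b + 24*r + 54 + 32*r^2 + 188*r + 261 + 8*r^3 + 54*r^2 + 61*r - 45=-2*b^3 - 25*b^2 - 33*b + 8*r^3 + r^2*(2*b + 86) + r*(-8*b^2 - 11*b + 273) + 270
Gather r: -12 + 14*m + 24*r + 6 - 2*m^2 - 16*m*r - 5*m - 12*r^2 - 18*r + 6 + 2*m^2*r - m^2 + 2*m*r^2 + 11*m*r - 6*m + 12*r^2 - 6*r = -3*m^2 + 2*m*r^2 + 3*m + r*(2*m^2 - 5*m)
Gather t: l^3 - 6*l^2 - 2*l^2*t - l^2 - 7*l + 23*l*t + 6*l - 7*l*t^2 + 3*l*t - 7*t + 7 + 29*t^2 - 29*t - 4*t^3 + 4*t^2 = l^3 - 7*l^2 - l - 4*t^3 + t^2*(33 - 7*l) + t*(-2*l^2 + 26*l - 36) + 7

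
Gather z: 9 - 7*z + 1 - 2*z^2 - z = -2*z^2 - 8*z + 10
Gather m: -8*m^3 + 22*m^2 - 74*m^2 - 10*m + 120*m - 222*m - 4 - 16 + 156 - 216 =-8*m^3 - 52*m^2 - 112*m - 80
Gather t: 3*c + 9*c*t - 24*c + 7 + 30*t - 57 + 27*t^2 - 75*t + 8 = -21*c + 27*t^2 + t*(9*c - 45) - 42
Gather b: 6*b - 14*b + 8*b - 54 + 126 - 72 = 0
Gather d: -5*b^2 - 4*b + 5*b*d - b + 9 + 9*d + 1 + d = -5*b^2 - 5*b + d*(5*b + 10) + 10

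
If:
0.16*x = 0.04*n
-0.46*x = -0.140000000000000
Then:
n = 1.22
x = 0.30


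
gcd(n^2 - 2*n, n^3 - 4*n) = n^2 - 2*n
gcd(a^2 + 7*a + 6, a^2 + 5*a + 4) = a + 1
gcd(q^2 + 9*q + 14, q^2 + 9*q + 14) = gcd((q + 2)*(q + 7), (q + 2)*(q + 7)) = q^2 + 9*q + 14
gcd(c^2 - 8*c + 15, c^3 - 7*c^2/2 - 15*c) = 1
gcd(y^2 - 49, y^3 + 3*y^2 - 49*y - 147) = y^2 - 49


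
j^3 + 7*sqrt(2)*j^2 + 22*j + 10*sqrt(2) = (j + sqrt(2))^2*(j + 5*sqrt(2))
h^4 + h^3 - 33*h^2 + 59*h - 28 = (h - 4)*(h - 1)^2*(h + 7)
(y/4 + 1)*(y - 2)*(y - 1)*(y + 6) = y^4/4 + 7*y^3/4 - y^2 - 13*y + 12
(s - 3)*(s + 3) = s^2 - 9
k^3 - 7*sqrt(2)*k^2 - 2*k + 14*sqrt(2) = (k - 7*sqrt(2))*(k - sqrt(2))*(k + sqrt(2))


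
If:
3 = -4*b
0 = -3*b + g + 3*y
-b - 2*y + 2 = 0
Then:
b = -3/4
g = -51/8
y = 11/8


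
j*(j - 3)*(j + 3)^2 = j^4 + 3*j^3 - 9*j^2 - 27*j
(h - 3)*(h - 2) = h^2 - 5*h + 6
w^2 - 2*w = w*(w - 2)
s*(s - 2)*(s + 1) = s^3 - s^2 - 2*s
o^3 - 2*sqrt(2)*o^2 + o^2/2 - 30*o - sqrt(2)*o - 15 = (o + 1/2)*(o - 5*sqrt(2))*(o + 3*sqrt(2))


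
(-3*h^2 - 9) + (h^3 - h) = h^3 - 3*h^2 - h - 9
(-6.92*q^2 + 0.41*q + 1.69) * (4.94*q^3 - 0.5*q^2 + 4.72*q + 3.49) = -34.1848*q^5 + 5.4854*q^4 - 24.5188*q^3 - 23.0606*q^2 + 9.4077*q + 5.8981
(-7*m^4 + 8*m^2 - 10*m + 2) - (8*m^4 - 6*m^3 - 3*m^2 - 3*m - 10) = -15*m^4 + 6*m^3 + 11*m^2 - 7*m + 12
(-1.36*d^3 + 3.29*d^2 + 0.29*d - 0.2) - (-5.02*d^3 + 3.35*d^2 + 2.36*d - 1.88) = 3.66*d^3 - 0.0600000000000001*d^2 - 2.07*d + 1.68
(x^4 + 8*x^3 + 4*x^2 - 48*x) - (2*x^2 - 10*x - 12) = x^4 + 8*x^3 + 2*x^2 - 38*x + 12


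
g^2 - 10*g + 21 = (g - 7)*(g - 3)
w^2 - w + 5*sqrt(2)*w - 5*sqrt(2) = (w - 1)*(w + 5*sqrt(2))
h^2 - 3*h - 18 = (h - 6)*(h + 3)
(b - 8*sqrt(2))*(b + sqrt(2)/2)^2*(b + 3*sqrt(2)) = b^4 - 4*sqrt(2)*b^3 - 115*b^2/2 - 101*sqrt(2)*b/2 - 24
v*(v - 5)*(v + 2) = v^3 - 3*v^2 - 10*v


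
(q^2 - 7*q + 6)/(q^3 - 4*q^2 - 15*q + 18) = 1/(q + 3)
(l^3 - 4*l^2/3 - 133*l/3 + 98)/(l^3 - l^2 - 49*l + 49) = (l^2 - 25*l/3 + 14)/(l^2 - 8*l + 7)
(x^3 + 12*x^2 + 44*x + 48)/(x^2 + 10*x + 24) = x + 2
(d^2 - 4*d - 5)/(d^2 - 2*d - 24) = (-d^2 + 4*d + 5)/(-d^2 + 2*d + 24)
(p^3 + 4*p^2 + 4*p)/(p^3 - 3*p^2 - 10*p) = (p + 2)/(p - 5)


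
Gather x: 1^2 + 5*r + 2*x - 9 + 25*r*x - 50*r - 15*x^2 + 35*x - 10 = -45*r - 15*x^2 + x*(25*r + 37) - 18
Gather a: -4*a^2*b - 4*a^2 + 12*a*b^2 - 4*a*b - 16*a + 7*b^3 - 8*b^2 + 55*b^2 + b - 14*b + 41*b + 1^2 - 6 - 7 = a^2*(-4*b - 4) + a*(12*b^2 - 4*b - 16) + 7*b^3 + 47*b^2 + 28*b - 12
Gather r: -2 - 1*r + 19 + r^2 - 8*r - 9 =r^2 - 9*r + 8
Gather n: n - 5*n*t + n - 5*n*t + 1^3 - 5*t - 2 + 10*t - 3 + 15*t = n*(2 - 10*t) + 20*t - 4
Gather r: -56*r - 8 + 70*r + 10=14*r + 2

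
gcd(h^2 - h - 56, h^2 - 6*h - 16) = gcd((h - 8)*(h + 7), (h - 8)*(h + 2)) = h - 8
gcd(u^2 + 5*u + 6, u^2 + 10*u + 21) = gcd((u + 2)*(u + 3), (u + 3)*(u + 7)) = u + 3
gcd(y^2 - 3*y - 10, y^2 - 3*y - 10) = y^2 - 3*y - 10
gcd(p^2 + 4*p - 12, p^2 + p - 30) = p + 6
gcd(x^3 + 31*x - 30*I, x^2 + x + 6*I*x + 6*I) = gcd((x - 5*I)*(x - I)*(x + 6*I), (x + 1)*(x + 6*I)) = x + 6*I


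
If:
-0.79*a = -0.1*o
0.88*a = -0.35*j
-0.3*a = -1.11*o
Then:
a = 0.00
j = 0.00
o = 0.00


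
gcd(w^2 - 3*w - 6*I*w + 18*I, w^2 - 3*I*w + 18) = w - 6*I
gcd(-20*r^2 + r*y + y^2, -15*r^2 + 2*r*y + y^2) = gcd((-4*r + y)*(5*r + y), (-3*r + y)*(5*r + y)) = 5*r + y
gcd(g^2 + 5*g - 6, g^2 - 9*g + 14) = 1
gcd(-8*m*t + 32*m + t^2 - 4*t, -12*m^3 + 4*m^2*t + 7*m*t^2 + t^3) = 1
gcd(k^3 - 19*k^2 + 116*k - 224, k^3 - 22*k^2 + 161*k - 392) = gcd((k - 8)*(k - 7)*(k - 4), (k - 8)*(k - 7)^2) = k^2 - 15*k + 56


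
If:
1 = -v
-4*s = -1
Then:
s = 1/4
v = -1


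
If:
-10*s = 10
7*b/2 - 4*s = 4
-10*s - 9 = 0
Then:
No Solution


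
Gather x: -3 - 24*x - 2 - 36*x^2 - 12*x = -36*x^2 - 36*x - 5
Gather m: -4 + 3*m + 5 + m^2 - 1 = m^2 + 3*m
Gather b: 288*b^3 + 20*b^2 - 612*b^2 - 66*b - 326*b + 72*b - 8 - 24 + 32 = 288*b^3 - 592*b^2 - 320*b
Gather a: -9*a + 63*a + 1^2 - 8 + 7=54*a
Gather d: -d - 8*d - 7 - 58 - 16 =-9*d - 81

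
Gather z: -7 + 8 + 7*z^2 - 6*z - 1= 7*z^2 - 6*z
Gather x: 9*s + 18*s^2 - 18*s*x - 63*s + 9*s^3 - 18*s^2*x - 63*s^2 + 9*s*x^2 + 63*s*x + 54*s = 9*s^3 - 45*s^2 + 9*s*x^2 + x*(-18*s^2 + 45*s)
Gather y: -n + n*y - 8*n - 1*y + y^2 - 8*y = -9*n + y^2 + y*(n - 9)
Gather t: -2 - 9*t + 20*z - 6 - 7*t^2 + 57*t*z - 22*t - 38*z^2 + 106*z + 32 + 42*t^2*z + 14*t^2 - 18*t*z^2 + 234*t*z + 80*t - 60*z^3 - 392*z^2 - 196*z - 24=t^2*(42*z + 7) + t*(-18*z^2 + 291*z + 49) - 60*z^3 - 430*z^2 - 70*z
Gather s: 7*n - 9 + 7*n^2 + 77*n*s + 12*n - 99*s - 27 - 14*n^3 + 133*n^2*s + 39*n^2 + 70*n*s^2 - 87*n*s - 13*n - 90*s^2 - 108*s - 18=-14*n^3 + 46*n^2 + 6*n + s^2*(70*n - 90) + s*(133*n^2 - 10*n - 207) - 54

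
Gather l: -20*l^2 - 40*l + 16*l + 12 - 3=-20*l^2 - 24*l + 9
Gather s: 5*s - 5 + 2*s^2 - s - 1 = 2*s^2 + 4*s - 6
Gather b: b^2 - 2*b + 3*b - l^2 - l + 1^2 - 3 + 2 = b^2 + b - l^2 - l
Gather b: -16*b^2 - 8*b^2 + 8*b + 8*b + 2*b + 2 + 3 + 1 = -24*b^2 + 18*b + 6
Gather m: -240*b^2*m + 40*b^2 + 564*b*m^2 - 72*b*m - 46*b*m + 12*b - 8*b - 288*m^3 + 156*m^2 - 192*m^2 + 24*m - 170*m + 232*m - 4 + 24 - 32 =40*b^2 + 4*b - 288*m^3 + m^2*(564*b - 36) + m*(-240*b^2 - 118*b + 86) - 12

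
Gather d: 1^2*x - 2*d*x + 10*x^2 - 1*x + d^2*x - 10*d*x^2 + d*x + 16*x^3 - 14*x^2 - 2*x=d^2*x + d*(-10*x^2 - x) + 16*x^3 - 4*x^2 - 2*x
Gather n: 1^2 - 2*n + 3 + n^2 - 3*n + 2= n^2 - 5*n + 6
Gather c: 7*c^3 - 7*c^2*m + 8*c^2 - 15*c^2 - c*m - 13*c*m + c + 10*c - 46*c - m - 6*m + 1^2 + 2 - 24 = 7*c^3 + c^2*(-7*m - 7) + c*(-14*m - 35) - 7*m - 21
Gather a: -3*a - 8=-3*a - 8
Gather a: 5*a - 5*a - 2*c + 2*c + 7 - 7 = 0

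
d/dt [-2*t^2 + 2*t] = 2 - 4*t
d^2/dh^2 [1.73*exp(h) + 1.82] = 1.73*exp(h)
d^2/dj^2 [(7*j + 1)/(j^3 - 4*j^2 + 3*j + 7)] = 2*((7*j + 1)*(3*j^2 - 8*j + 3)^2 + (-21*j^2 + 56*j - (3*j - 4)*(7*j + 1) - 21)*(j^3 - 4*j^2 + 3*j + 7))/(j^3 - 4*j^2 + 3*j + 7)^3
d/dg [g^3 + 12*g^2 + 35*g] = 3*g^2 + 24*g + 35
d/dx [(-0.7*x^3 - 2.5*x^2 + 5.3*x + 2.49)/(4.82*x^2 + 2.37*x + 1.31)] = (-3.374*x^4 - 3.318*x^3 - 34.222*x^2 - 30.5536*x + 1.0417)/(23.2324*x^4 + 22.8468*x^3 + 18.2453*x^2 + 6.2094*x + 1.7161)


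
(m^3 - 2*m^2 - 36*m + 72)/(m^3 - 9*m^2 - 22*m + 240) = (m^2 + 4*m - 12)/(m^2 - 3*m - 40)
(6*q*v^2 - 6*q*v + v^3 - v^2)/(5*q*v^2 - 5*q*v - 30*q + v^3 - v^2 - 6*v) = v*(-6*q*v + 6*q - v^2 + v)/(-5*q*v^2 + 5*q*v + 30*q - v^3 + v^2 + 6*v)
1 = 1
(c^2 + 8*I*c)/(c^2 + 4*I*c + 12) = c*(c + 8*I)/(c^2 + 4*I*c + 12)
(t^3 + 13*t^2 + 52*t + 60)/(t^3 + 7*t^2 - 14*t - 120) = (t + 2)/(t - 4)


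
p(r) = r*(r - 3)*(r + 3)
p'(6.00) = 99.00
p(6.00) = 162.00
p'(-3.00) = 18.00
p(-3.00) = 0.00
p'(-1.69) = -0.43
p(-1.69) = 10.38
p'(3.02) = 18.36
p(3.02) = 0.36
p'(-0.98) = -6.12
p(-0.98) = 7.88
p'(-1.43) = -2.87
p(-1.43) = 9.95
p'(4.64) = 55.59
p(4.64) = 58.14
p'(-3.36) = 24.87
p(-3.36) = -7.69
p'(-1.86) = 1.38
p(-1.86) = 10.31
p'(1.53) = -1.98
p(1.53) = -10.19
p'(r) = r*(r - 3) + r*(r + 3) + (r - 3)*(r + 3) = 3*r^2 - 9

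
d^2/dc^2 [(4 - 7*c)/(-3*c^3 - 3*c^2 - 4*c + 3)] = 2*(189*c^5 - 27*c^4 - 309*c^3 + 126*c^2 - 63*c - 16)/(27*c^9 + 81*c^8 + 189*c^7 + 162*c^6 + 90*c^5 - 153*c^4 - 71*c^3 - 63*c^2 + 108*c - 27)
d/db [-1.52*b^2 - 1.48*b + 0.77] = -3.04*b - 1.48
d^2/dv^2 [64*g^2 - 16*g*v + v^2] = 2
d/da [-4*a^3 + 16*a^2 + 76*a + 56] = -12*a^2 + 32*a + 76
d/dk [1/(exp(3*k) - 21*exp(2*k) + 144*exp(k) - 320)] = 3*(-exp(2*k) + 14*exp(k) - 48)*exp(k)/(exp(3*k) - 21*exp(2*k) + 144*exp(k) - 320)^2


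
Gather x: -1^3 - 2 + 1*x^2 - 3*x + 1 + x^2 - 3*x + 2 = 2*x^2 - 6*x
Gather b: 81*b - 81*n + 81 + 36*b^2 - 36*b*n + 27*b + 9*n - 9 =36*b^2 + b*(108 - 36*n) - 72*n + 72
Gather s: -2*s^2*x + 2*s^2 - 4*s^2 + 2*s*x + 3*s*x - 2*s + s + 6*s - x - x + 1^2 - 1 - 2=s^2*(-2*x - 2) + s*(5*x + 5) - 2*x - 2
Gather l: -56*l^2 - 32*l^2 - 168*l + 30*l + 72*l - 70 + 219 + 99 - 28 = -88*l^2 - 66*l + 220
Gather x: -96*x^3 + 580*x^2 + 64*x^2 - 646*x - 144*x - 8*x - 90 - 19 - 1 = -96*x^3 + 644*x^2 - 798*x - 110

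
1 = 1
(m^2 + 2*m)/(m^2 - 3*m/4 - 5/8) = 8*m*(m + 2)/(8*m^2 - 6*m - 5)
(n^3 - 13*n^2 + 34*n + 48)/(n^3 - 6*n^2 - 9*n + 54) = (n^2 - 7*n - 8)/(n^2 - 9)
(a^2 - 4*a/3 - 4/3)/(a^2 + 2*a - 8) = (a + 2/3)/(a + 4)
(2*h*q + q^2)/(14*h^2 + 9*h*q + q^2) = q/(7*h + q)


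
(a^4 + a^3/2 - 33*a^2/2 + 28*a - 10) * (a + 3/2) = a^5 + 2*a^4 - 63*a^3/4 + 13*a^2/4 + 32*a - 15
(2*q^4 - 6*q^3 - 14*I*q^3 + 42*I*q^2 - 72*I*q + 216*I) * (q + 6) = 2*q^5 + 6*q^4 - 14*I*q^4 - 36*q^3 - 42*I*q^3 + 180*I*q^2 - 216*I*q + 1296*I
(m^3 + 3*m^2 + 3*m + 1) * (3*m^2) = 3*m^5 + 9*m^4 + 9*m^3 + 3*m^2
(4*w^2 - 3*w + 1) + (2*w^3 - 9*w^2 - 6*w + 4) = 2*w^3 - 5*w^2 - 9*w + 5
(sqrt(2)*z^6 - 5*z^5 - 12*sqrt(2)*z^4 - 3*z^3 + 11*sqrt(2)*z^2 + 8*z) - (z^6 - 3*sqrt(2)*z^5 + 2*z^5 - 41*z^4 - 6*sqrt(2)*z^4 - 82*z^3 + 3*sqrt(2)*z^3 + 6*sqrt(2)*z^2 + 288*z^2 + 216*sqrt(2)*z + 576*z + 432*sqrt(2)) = -z^6 + sqrt(2)*z^6 - 7*z^5 + 3*sqrt(2)*z^5 - 6*sqrt(2)*z^4 + 41*z^4 - 3*sqrt(2)*z^3 + 79*z^3 - 288*z^2 + 5*sqrt(2)*z^2 - 568*z - 216*sqrt(2)*z - 432*sqrt(2)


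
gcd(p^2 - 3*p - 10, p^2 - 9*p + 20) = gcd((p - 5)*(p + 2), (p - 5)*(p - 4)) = p - 5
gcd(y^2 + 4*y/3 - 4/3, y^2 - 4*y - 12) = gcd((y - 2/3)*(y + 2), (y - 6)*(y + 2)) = y + 2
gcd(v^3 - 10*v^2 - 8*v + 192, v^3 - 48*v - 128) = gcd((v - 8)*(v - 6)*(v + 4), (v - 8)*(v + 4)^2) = v^2 - 4*v - 32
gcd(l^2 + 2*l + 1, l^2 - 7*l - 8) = l + 1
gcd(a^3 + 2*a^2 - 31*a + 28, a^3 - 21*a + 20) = a^2 - 5*a + 4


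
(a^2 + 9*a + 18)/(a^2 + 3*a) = (a + 6)/a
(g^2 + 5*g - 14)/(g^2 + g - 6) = (g + 7)/(g + 3)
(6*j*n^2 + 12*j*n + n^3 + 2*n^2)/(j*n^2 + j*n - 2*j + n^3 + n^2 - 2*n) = n*(6*j + n)/(j*n - j + n^2 - n)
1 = 1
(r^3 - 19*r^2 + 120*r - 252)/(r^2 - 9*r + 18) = (r^2 - 13*r + 42)/(r - 3)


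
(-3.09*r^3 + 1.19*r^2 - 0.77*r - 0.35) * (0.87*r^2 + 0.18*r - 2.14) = -2.6883*r^5 + 0.4791*r^4 + 6.1569*r^3 - 2.9897*r^2 + 1.5848*r + 0.749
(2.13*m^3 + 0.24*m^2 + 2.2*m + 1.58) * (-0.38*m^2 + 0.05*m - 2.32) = -0.8094*m^5 + 0.0153*m^4 - 5.7656*m^3 - 1.0472*m^2 - 5.025*m - 3.6656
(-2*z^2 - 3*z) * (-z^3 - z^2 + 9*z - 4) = 2*z^5 + 5*z^4 - 15*z^3 - 19*z^2 + 12*z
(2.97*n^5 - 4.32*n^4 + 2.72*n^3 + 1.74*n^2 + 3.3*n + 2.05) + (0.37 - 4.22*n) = 2.97*n^5 - 4.32*n^4 + 2.72*n^3 + 1.74*n^2 - 0.92*n + 2.42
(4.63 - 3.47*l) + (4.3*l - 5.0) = 0.83*l - 0.37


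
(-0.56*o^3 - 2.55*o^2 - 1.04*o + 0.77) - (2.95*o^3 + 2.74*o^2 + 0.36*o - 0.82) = -3.51*o^3 - 5.29*o^2 - 1.4*o + 1.59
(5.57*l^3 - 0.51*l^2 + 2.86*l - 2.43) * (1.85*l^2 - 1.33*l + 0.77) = 10.3045*l^5 - 8.3516*l^4 + 10.2582*l^3 - 8.692*l^2 + 5.4341*l - 1.8711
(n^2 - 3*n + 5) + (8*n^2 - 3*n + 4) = 9*n^2 - 6*n + 9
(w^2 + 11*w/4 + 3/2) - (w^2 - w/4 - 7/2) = 3*w + 5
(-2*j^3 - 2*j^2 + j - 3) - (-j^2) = -2*j^3 - j^2 + j - 3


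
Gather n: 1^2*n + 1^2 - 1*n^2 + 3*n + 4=-n^2 + 4*n + 5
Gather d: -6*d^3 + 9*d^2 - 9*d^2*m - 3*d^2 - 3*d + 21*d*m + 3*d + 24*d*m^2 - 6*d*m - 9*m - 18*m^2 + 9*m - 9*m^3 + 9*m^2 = -6*d^3 + d^2*(6 - 9*m) + d*(24*m^2 + 15*m) - 9*m^3 - 9*m^2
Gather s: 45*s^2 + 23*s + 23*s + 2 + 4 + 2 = 45*s^2 + 46*s + 8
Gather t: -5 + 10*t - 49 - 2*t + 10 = 8*t - 44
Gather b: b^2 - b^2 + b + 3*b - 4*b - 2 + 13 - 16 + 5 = 0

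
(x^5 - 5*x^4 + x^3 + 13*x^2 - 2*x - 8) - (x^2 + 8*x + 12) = x^5 - 5*x^4 + x^3 + 12*x^2 - 10*x - 20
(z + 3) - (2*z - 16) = 19 - z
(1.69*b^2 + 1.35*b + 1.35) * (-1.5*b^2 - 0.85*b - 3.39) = -2.535*b^4 - 3.4615*b^3 - 8.9016*b^2 - 5.724*b - 4.5765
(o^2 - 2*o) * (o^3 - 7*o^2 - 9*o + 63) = o^5 - 9*o^4 + 5*o^3 + 81*o^2 - 126*o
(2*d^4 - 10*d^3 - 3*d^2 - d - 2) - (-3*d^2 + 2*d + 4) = 2*d^4 - 10*d^3 - 3*d - 6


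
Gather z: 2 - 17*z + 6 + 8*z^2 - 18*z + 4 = 8*z^2 - 35*z + 12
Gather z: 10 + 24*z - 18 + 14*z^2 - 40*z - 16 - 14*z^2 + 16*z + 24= 0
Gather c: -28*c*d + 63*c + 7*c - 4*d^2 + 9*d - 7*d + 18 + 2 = c*(70 - 28*d) - 4*d^2 + 2*d + 20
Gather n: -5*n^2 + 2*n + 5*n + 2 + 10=-5*n^2 + 7*n + 12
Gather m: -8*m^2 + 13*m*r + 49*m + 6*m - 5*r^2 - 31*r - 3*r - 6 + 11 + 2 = -8*m^2 + m*(13*r + 55) - 5*r^2 - 34*r + 7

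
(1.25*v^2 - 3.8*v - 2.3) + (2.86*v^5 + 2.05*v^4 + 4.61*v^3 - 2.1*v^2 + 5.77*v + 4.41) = 2.86*v^5 + 2.05*v^4 + 4.61*v^3 - 0.85*v^2 + 1.97*v + 2.11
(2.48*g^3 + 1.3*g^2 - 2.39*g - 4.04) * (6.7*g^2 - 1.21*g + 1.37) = 16.616*g^5 + 5.7092*g^4 - 14.1884*g^3 - 22.3951*g^2 + 1.6141*g - 5.5348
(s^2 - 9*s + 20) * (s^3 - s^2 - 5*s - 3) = s^5 - 10*s^4 + 24*s^3 + 22*s^2 - 73*s - 60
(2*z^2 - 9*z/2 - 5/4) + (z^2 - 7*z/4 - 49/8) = 3*z^2 - 25*z/4 - 59/8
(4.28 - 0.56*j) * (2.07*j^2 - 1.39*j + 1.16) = -1.1592*j^3 + 9.638*j^2 - 6.5988*j + 4.9648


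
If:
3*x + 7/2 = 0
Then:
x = -7/6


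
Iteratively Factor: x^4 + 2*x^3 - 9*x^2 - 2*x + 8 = (x - 2)*(x^3 + 4*x^2 - x - 4) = (x - 2)*(x + 4)*(x^2 - 1) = (x - 2)*(x + 1)*(x + 4)*(x - 1)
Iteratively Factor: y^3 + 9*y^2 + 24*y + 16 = (y + 4)*(y^2 + 5*y + 4) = (y + 4)^2*(y + 1)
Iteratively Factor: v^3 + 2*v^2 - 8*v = (v)*(v^2 + 2*v - 8) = v*(v + 4)*(v - 2)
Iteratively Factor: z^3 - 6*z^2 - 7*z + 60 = (z - 5)*(z^2 - z - 12) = (z - 5)*(z - 4)*(z + 3)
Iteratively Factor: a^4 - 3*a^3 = (a)*(a^3 - 3*a^2) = a^2*(a^2 - 3*a) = a^2*(a - 3)*(a)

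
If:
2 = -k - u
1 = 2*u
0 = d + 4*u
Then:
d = -2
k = -5/2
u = 1/2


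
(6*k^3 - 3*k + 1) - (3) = 6*k^3 - 3*k - 2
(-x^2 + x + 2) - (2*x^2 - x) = -3*x^2 + 2*x + 2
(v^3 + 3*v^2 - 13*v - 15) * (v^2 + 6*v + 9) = v^5 + 9*v^4 + 14*v^3 - 66*v^2 - 207*v - 135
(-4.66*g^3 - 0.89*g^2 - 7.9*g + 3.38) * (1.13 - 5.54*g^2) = 25.8164*g^5 + 4.9306*g^4 + 38.5002*g^3 - 19.7309*g^2 - 8.927*g + 3.8194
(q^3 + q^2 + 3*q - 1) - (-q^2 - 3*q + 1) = q^3 + 2*q^2 + 6*q - 2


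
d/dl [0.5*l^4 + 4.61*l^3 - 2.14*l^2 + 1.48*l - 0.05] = 2.0*l^3 + 13.83*l^2 - 4.28*l + 1.48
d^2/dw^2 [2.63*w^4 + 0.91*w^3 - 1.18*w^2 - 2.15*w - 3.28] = 31.56*w^2 + 5.46*w - 2.36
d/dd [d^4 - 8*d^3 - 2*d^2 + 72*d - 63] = 4*d^3 - 24*d^2 - 4*d + 72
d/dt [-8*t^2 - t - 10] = -16*t - 1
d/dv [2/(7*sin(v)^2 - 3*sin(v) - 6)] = 2*(3 - 14*sin(v))*cos(v)/(-7*sin(v)^2 + 3*sin(v) + 6)^2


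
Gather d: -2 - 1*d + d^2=d^2 - d - 2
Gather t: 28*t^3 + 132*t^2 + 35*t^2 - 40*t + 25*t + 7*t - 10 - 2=28*t^3 + 167*t^2 - 8*t - 12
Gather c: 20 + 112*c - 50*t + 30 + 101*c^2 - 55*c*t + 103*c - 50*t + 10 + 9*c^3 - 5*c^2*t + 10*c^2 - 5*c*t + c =9*c^3 + c^2*(111 - 5*t) + c*(216 - 60*t) - 100*t + 60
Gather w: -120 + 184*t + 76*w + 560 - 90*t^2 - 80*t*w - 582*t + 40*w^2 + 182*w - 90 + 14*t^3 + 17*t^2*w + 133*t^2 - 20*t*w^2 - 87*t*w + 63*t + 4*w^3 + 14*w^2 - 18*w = 14*t^3 + 43*t^2 - 335*t + 4*w^3 + w^2*(54 - 20*t) + w*(17*t^2 - 167*t + 240) + 350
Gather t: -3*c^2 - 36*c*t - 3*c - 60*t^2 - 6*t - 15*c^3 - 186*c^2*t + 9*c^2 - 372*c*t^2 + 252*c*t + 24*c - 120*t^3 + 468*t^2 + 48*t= -15*c^3 + 6*c^2 + 21*c - 120*t^3 + t^2*(408 - 372*c) + t*(-186*c^2 + 216*c + 42)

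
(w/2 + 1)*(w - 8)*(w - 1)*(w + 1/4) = w^4/2 - 27*w^3/8 - 47*w^2/8 + 27*w/4 + 2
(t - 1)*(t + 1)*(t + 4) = t^3 + 4*t^2 - t - 4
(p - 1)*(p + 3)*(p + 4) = p^3 + 6*p^2 + 5*p - 12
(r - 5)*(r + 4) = r^2 - r - 20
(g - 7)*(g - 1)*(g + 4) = g^3 - 4*g^2 - 25*g + 28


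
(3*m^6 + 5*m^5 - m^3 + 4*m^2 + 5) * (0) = 0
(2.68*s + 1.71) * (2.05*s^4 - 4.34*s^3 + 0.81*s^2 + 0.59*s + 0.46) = 5.494*s^5 - 8.1257*s^4 - 5.2506*s^3 + 2.9663*s^2 + 2.2417*s + 0.7866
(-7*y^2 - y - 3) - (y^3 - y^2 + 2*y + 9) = -y^3 - 6*y^2 - 3*y - 12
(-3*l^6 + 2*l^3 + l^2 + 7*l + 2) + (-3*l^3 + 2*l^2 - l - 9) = -3*l^6 - l^3 + 3*l^2 + 6*l - 7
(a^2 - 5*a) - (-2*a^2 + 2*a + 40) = 3*a^2 - 7*a - 40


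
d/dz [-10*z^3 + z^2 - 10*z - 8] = -30*z^2 + 2*z - 10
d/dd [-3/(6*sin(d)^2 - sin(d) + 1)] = 3*(12*sin(d) - 1)*cos(d)/(6*sin(d)^2 - sin(d) + 1)^2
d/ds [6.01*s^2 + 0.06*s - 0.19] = 12.02*s + 0.06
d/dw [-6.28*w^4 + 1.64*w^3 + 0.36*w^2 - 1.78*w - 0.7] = -25.12*w^3 + 4.92*w^2 + 0.72*w - 1.78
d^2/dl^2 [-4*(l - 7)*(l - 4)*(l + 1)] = 80 - 24*l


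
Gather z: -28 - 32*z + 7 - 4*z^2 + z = -4*z^2 - 31*z - 21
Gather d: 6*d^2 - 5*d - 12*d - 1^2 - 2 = 6*d^2 - 17*d - 3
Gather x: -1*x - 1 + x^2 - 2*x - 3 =x^2 - 3*x - 4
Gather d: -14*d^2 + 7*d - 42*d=-14*d^2 - 35*d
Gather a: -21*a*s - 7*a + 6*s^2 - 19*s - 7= a*(-21*s - 7) + 6*s^2 - 19*s - 7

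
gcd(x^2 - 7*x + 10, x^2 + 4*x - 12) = x - 2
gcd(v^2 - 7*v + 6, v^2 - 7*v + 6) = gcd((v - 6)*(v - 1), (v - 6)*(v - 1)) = v^2 - 7*v + 6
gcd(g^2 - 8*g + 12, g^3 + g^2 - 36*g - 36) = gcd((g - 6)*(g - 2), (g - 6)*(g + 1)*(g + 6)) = g - 6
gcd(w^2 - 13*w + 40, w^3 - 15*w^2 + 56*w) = w - 8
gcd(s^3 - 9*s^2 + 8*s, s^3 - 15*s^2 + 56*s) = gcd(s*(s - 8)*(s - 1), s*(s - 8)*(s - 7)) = s^2 - 8*s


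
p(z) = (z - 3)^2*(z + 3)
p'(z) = (z - 3)^2 + (z + 3)*(2*z - 6)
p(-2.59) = 12.81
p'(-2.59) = 26.66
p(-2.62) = 12.00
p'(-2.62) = 27.31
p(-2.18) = 22.00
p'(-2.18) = 18.34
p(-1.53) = 30.17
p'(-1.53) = 7.20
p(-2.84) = 5.46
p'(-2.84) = 32.24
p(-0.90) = 31.94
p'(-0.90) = -1.17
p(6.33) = 103.46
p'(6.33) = 73.23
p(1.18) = 13.85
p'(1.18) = -11.90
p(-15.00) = -3888.00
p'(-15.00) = 756.00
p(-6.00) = -243.00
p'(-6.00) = 135.00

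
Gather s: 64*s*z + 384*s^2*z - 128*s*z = 384*s^2*z - 64*s*z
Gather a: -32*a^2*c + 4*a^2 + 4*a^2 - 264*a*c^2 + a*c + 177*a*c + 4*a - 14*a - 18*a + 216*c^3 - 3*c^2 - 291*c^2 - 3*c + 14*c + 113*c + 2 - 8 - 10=a^2*(8 - 32*c) + a*(-264*c^2 + 178*c - 28) + 216*c^3 - 294*c^2 + 124*c - 16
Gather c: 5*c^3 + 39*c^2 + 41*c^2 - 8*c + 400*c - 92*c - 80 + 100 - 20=5*c^3 + 80*c^2 + 300*c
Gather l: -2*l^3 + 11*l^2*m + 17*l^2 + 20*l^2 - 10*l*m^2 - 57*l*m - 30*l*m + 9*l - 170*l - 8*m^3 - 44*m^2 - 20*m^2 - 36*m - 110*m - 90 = -2*l^3 + l^2*(11*m + 37) + l*(-10*m^2 - 87*m - 161) - 8*m^3 - 64*m^2 - 146*m - 90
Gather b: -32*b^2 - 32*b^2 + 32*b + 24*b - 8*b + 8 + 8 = -64*b^2 + 48*b + 16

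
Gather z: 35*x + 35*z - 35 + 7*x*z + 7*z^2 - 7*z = 35*x + 7*z^2 + z*(7*x + 28) - 35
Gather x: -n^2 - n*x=-n^2 - n*x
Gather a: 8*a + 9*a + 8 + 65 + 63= 17*a + 136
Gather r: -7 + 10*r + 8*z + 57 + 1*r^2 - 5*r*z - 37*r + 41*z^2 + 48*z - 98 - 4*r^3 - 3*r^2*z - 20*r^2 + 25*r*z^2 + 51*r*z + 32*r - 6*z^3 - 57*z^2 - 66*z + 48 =-4*r^3 + r^2*(-3*z - 19) + r*(25*z^2 + 46*z + 5) - 6*z^3 - 16*z^2 - 10*z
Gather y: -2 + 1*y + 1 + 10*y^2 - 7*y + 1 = 10*y^2 - 6*y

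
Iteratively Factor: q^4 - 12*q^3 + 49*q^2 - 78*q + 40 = (q - 2)*(q^3 - 10*q^2 + 29*q - 20) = (q - 2)*(q - 1)*(q^2 - 9*q + 20) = (q - 4)*(q - 2)*(q - 1)*(q - 5)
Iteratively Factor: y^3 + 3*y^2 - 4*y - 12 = (y + 3)*(y^2 - 4) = (y + 2)*(y + 3)*(y - 2)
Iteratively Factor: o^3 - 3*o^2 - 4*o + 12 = (o + 2)*(o^2 - 5*o + 6) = (o - 3)*(o + 2)*(o - 2)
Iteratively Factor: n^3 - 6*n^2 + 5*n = (n - 5)*(n^2 - n) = (n - 5)*(n - 1)*(n)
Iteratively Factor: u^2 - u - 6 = (u - 3)*(u + 2)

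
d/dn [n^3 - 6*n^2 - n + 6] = 3*n^2 - 12*n - 1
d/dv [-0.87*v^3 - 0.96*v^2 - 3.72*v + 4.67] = -2.61*v^2 - 1.92*v - 3.72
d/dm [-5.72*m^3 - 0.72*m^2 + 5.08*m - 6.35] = -17.16*m^2 - 1.44*m + 5.08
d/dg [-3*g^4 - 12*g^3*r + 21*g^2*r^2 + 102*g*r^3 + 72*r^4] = -12*g^3 - 36*g^2*r + 42*g*r^2 + 102*r^3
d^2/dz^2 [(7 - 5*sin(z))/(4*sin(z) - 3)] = 13*(-4*sin(z)^2 - 3*sin(z) + 8)/(4*sin(z) - 3)^3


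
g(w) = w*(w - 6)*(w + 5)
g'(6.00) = 66.00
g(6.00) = 0.00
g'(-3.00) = 3.00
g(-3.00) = 54.00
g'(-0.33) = -29.01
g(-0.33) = 9.76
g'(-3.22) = 7.55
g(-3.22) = 52.85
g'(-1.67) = -18.29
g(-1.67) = 42.65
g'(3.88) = 7.40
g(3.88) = -73.04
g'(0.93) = -29.27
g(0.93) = -27.96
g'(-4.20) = 31.32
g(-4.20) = 34.27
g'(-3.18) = 6.70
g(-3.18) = 53.13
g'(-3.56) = 15.14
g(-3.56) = 49.01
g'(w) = w*(w - 6) + w*(w + 5) + (w - 6)*(w + 5)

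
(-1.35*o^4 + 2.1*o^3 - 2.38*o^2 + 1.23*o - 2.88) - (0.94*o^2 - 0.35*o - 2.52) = -1.35*o^4 + 2.1*o^3 - 3.32*o^2 + 1.58*o - 0.36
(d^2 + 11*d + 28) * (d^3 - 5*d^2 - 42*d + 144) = d^5 + 6*d^4 - 69*d^3 - 458*d^2 + 408*d + 4032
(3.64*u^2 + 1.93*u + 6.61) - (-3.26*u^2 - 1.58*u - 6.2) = 6.9*u^2 + 3.51*u + 12.81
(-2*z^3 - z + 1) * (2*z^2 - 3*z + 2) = -4*z^5 + 6*z^4 - 6*z^3 + 5*z^2 - 5*z + 2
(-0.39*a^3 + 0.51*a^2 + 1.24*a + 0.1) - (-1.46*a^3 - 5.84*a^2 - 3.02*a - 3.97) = 1.07*a^3 + 6.35*a^2 + 4.26*a + 4.07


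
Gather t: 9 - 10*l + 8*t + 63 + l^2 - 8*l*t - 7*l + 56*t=l^2 - 17*l + t*(64 - 8*l) + 72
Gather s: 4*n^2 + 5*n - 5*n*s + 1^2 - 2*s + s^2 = 4*n^2 + 5*n + s^2 + s*(-5*n - 2) + 1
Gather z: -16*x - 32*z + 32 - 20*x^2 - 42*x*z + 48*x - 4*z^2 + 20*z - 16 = -20*x^2 + 32*x - 4*z^2 + z*(-42*x - 12) + 16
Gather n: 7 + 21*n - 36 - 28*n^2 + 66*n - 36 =-28*n^2 + 87*n - 65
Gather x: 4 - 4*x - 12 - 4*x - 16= -8*x - 24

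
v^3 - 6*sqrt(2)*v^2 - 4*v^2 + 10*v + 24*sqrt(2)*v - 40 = (v - 4)*(v - 5*sqrt(2))*(v - sqrt(2))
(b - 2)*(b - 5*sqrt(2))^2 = b^3 - 10*sqrt(2)*b^2 - 2*b^2 + 20*sqrt(2)*b + 50*b - 100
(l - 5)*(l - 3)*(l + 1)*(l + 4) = l^4 - 3*l^3 - 21*l^2 + 43*l + 60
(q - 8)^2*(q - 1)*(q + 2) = q^4 - 15*q^3 + 46*q^2 + 96*q - 128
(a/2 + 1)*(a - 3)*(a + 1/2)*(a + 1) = a^4/2 + a^3/4 - 7*a^2/2 - 19*a/4 - 3/2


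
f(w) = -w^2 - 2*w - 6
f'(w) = -2*w - 2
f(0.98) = -8.92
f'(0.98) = -3.96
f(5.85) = -51.92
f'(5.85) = -13.70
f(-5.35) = -23.92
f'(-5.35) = 8.70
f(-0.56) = -5.19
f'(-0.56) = -0.88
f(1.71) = -12.34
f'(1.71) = -5.42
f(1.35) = -10.52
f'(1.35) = -4.70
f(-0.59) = -5.17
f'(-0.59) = -0.82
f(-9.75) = -81.56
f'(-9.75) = 17.50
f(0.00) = -6.00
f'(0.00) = -2.00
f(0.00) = -6.00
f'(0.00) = -2.00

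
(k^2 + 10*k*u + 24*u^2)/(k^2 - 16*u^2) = (-k - 6*u)/(-k + 4*u)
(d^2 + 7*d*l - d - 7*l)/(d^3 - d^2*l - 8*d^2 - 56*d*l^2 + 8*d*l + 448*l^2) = (d - 1)/(d^2 - 8*d*l - 8*d + 64*l)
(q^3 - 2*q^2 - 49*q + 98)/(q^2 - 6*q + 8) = (q^2 - 49)/(q - 4)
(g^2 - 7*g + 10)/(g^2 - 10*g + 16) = (g - 5)/(g - 8)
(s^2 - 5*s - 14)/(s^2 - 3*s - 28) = (s + 2)/(s + 4)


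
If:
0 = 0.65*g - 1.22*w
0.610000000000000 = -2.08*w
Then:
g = -0.55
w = -0.29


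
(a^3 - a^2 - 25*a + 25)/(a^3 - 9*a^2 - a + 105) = (a^2 + 4*a - 5)/(a^2 - 4*a - 21)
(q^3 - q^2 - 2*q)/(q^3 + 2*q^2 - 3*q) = (q^2 - q - 2)/(q^2 + 2*q - 3)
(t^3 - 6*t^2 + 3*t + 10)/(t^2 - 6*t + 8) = (t^2 - 4*t - 5)/(t - 4)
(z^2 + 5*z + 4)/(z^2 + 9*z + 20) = (z + 1)/(z + 5)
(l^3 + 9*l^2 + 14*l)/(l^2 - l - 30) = l*(l^2 + 9*l + 14)/(l^2 - l - 30)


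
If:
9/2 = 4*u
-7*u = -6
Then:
No Solution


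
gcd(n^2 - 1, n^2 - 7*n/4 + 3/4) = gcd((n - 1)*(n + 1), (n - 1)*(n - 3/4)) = n - 1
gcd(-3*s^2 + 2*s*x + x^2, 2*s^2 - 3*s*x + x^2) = -s + x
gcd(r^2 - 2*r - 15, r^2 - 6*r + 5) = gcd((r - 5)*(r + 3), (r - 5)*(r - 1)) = r - 5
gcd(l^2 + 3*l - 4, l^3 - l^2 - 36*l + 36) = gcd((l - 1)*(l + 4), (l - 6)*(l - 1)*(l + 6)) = l - 1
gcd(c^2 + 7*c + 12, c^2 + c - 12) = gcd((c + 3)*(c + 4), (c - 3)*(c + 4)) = c + 4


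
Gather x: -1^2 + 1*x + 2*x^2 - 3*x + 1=2*x^2 - 2*x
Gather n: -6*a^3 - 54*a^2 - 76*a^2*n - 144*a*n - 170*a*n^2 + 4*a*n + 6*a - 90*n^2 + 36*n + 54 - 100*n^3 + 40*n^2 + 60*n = -6*a^3 - 54*a^2 + 6*a - 100*n^3 + n^2*(-170*a - 50) + n*(-76*a^2 - 140*a + 96) + 54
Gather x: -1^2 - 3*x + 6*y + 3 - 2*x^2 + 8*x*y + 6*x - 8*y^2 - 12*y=-2*x^2 + x*(8*y + 3) - 8*y^2 - 6*y + 2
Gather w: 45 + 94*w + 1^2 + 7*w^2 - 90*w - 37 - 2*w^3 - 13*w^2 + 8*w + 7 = -2*w^3 - 6*w^2 + 12*w + 16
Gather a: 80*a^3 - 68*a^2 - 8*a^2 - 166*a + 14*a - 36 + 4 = 80*a^3 - 76*a^2 - 152*a - 32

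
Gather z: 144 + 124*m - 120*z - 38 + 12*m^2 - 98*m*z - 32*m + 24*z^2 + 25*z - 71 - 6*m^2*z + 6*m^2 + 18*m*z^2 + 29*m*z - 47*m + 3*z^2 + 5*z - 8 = 18*m^2 + 45*m + z^2*(18*m + 27) + z*(-6*m^2 - 69*m - 90) + 27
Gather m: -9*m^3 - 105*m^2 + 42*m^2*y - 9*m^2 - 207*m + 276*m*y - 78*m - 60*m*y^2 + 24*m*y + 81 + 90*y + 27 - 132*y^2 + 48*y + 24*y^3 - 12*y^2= -9*m^3 + m^2*(42*y - 114) + m*(-60*y^2 + 300*y - 285) + 24*y^3 - 144*y^2 + 138*y + 108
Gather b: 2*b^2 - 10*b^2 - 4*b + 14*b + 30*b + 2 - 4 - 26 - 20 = -8*b^2 + 40*b - 48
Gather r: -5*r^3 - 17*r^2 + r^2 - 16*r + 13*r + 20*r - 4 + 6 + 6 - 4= -5*r^3 - 16*r^2 + 17*r + 4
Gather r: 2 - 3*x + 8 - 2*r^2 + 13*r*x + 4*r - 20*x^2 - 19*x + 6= -2*r^2 + r*(13*x + 4) - 20*x^2 - 22*x + 16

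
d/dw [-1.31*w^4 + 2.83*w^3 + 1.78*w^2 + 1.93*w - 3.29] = -5.24*w^3 + 8.49*w^2 + 3.56*w + 1.93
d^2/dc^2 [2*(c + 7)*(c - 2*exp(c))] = -4*c*exp(c) - 36*exp(c) + 4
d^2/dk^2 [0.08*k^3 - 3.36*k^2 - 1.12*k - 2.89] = 0.48*k - 6.72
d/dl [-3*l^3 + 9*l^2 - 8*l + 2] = -9*l^2 + 18*l - 8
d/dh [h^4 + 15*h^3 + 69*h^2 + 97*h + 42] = 4*h^3 + 45*h^2 + 138*h + 97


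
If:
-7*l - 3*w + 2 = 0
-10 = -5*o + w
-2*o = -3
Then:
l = 19/14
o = 3/2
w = -5/2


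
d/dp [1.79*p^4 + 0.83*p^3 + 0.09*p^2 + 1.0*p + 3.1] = 7.16*p^3 + 2.49*p^2 + 0.18*p + 1.0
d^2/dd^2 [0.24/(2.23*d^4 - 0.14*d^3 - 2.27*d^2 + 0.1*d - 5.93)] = ((-6.4224*d^2 + 0.2016*d + 1.0896)*(-2.23*d^4 + 0.14*d^3 + 2.27*d^2 - 0.1*d + 5.93) - 0.24*(8.92*d^3 - 0.42*d^2 - 4.54*d + 0.1)*(17.84*d^3 - 0.84*d^2 - 9.08*d + 0.2))/(-2.23*d^4 + 0.14*d^3 + 2.27*d^2 - 0.1*d + 5.93)^3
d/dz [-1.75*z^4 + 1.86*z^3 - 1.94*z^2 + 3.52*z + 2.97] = -7.0*z^3 + 5.58*z^2 - 3.88*z + 3.52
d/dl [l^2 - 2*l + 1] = 2*l - 2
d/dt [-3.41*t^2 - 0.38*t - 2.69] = -6.82*t - 0.38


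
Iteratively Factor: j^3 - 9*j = (j - 3)*(j^2 + 3*j) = (j - 3)*(j + 3)*(j)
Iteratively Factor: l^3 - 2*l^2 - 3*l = (l)*(l^2 - 2*l - 3) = l*(l - 3)*(l + 1)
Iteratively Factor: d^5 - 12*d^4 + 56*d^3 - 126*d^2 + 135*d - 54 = (d - 1)*(d^4 - 11*d^3 + 45*d^2 - 81*d + 54) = (d - 3)*(d - 1)*(d^3 - 8*d^2 + 21*d - 18) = (d - 3)*(d - 2)*(d - 1)*(d^2 - 6*d + 9) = (d - 3)^2*(d - 2)*(d - 1)*(d - 3)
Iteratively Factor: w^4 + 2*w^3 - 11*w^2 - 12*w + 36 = (w - 2)*(w^3 + 4*w^2 - 3*w - 18) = (w - 2)^2*(w^2 + 6*w + 9) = (w - 2)^2*(w + 3)*(w + 3)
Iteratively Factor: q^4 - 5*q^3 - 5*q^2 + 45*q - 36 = (q + 3)*(q^3 - 8*q^2 + 19*q - 12) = (q - 3)*(q + 3)*(q^2 - 5*q + 4) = (q - 3)*(q - 1)*(q + 3)*(q - 4)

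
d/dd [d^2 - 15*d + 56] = 2*d - 15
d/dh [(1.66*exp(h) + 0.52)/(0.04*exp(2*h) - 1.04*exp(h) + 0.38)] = (-0.0664*exp(2*h) - 0.0416000000000001*exp(h) + 1.1716)*exp(h)/(0.0016*exp(4*h) - 0.0832*exp(3*h) + 1.112*exp(2*h) - 0.7904*exp(h) + 0.1444)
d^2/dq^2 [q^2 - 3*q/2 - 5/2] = 2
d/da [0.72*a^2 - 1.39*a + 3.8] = 1.44*a - 1.39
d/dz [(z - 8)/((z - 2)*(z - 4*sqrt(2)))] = ((8 - z)*(z - 2) + (8 - z)*(z - 4*sqrt(2)) + (z - 2)*(z - 4*sqrt(2)))/((z - 2)^2*(z - 4*sqrt(2))^2)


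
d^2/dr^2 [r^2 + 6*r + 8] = 2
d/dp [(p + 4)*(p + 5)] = 2*p + 9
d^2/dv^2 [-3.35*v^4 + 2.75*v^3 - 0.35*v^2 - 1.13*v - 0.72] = -40.2*v^2 + 16.5*v - 0.7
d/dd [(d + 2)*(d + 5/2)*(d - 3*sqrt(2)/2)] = 3*d^2 - 3*sqrt(2)*d + 9*d - 27*sqrt(2)/4 + 5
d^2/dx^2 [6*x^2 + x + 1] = 12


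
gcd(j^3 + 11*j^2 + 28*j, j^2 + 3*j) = j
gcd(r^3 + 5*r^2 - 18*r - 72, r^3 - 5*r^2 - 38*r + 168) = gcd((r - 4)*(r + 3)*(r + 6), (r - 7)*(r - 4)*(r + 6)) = r^2 + 2*r - 24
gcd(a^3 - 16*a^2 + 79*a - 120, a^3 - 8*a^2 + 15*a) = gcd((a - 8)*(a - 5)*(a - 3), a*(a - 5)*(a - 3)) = a^2 - 8*a + 15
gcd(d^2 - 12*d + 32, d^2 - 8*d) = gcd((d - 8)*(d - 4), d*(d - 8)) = d - 8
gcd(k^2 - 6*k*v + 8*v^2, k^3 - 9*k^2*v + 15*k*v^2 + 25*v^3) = 1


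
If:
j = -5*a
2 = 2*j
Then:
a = -1/5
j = 1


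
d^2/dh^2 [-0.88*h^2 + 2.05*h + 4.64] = -1.76000000000000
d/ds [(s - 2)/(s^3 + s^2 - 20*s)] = (s*(s^2 + s - 20) - (s - 2)*(3*s^2 + 2*s - 20))/(s^2*(s^2 + s - 20)^2)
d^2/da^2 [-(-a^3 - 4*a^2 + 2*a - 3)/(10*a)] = (a^3 + 3)/(5*a^3)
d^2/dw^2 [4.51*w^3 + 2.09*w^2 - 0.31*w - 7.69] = 27.06*w + 4.18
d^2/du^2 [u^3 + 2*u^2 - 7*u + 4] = 6*u + 4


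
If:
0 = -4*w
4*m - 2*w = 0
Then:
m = 0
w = 0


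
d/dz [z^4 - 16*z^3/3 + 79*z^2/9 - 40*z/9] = 4*z^3 - 16*z^2 + 158*z/9 - 40/9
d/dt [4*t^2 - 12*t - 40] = 8*t - 12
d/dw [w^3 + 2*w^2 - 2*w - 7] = 3*w^2 + 4*w - 2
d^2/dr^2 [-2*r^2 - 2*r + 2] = -4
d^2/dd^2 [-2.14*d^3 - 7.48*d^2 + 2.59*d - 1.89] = -12.84*d - 14.96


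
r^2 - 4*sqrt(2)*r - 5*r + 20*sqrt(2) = (r - 5)*(r - 4*sqrt(2))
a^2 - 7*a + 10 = (a - 5)*(a - 2)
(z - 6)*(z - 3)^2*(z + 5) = z^4 - 7*z^3 - 15*z^2 + 171*z - 270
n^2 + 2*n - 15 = (n - 3)*(n + 5)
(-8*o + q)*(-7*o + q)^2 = -392*o^3 + 161*o^2*q - 22*o*q^2 + q^3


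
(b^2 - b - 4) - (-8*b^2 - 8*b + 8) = 9*b^2 + 7*b - 12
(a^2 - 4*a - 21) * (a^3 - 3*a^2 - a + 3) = a^5 - 7*a^4 - 10*a^3 + 70*a^2 + 9*a - 63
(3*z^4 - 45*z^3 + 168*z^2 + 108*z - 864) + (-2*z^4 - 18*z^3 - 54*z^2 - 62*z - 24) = z^4 - 63*z^3 + 114*z^2 + 46*z - 888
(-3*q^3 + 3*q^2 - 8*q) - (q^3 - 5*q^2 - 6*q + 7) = -4*q^3 + 8*q^2 - 2*q - 7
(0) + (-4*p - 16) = -4*p - 16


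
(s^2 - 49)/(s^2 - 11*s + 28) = (s + 7)/(s - 4)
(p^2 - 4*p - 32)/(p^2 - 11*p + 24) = (p + 4)/(p - 3)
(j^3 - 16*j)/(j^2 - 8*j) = (j^2 - 16)/(j - 8)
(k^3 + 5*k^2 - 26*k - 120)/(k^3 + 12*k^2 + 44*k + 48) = (k - 5)/(k + 2)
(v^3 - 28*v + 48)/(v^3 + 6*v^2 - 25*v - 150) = (v^2 - 6*v + 8)/(v^2 - 25)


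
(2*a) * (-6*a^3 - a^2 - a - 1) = -12*a^4 - 2*a^3 - 2*a^2 - 2*a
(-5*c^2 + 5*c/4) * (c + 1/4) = -5*c^3 + 5*c/16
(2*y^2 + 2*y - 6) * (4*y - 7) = 8*y^3 - 6*y^2 - 38*y + 42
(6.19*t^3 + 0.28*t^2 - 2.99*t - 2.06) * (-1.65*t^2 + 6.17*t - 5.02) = -10.2135*t^5 + 37.7303*t^4 - 24.4127*t^3 - 16.4549*t^2 + 2.2996*t + 10.3412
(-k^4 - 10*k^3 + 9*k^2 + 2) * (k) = -k^5 - 10*k^4 + 9*k^3 + 2*k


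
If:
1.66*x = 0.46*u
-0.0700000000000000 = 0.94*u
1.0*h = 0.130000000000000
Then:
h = 0.13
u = -0.07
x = -0.02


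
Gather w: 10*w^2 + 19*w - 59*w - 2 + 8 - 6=10*w^2 - 40*w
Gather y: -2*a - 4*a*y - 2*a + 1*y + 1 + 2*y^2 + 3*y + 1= -4*a + 2*y^2 + y*(4 - 4*a) + 2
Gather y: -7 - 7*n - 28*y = -7*n - 28*y - 7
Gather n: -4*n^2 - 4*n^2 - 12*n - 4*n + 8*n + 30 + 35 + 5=-8*n^2 - 8*n + 70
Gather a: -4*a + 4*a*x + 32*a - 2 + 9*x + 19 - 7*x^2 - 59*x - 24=a*(4*x + 28) - 7*x^2 - 50*x - 7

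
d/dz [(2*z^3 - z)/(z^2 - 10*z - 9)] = (2*z^4 - 40*z^3 - 53*z^2 + 9)/(z^4 - 20*z^3 + 82*z^2 + 180*z + 81)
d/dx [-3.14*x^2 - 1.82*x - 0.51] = -6.28*x - 1.82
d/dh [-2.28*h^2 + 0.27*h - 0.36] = 0.27 - 4.56*h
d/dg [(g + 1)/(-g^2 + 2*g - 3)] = (-g^2 + 2*g + 2*(g - 1)*(g + 1) - 3)/(g^2 - 2*g + 3)^2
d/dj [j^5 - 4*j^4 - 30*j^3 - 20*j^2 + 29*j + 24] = 5*j^4 - 16*j^3 - 90*j^2 - 40*j + 29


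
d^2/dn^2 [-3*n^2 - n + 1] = -6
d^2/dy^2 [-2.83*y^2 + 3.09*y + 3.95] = -5.66000000000000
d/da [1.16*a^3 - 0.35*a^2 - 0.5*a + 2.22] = 3.48*a^2 - 0.7*a - 0.5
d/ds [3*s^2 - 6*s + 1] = 6*s - 6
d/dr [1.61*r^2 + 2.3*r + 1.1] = 3.22*r + 2.3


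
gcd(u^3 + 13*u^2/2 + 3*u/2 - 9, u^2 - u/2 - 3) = u + 3/2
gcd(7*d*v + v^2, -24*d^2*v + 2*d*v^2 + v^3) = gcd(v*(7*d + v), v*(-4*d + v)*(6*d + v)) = v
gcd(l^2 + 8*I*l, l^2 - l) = l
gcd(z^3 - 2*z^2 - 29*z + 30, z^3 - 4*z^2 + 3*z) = z - 1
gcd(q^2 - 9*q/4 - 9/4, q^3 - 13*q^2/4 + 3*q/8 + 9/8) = q - 3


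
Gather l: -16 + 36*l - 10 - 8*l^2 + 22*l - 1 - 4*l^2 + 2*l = -12*l^2 + 60*l - 27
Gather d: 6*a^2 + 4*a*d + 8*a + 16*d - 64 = 6*a^2 + 8*a + d*(4*a + 16) - 64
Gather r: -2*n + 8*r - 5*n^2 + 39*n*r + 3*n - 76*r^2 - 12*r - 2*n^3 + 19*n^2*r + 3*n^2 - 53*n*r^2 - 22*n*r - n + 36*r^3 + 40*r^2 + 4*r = -2*n^3 - 2*n^2 + 36*r^3 + r^2*(-53*n - 36) + r*(19*n^2 + 17*n)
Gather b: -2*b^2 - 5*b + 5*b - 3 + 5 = 2 - 2*b^2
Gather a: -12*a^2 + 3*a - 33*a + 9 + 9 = -12*a^2 - 30*a + 18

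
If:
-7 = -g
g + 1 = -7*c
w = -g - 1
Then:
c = -8/7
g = 7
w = -8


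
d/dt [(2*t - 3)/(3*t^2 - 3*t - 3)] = (2*t^2 - 2*t - (2*t - 3)*(2*t - 1) - 2)/(3*(-t^2 + t + 1)^2)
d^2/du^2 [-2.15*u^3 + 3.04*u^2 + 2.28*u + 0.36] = 6.08 - 12.9*u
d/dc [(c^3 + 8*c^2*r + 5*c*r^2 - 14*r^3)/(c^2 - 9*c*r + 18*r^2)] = (c^4 - 18*c^3*r - 23*c^2*r^2 + 316*c*r^3 - 36*r^4)/(c^4 - 18*c^3*r + 117*c^2*r^2 - 324*c*r^3 + 324*r^4)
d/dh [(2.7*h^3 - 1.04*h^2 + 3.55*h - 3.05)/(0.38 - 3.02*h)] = (-16.308*h^3 + 6.2188*h^2 - 0.7904*h - 7.862)/(9.1204*h^2 - 2.2952*h + 0.1444)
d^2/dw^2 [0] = 0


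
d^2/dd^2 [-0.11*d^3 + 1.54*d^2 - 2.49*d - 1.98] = 3.08 - 0.66*d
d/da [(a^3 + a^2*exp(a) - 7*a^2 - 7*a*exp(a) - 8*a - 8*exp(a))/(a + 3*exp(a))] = (-2*a^3*exp(a) + 2*a^3 + 24*a^2*exp(a) - 7*a^2 + 6*a*exp(2*a) - 26*a*exp(a) - 21*exp(2*a) - 16*exp(a))/(a^2 + 6*a*exp(a) + 9*exp(2*a))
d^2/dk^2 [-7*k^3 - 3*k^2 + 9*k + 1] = -42*k - 6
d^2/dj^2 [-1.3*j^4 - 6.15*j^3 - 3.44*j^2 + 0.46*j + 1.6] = -15.6*j^2 - 36.9*j - 6.88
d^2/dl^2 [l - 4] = 0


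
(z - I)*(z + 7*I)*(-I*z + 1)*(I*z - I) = z^4 - z^3 + 7*I*z^3 + z^2 - 7*I*z^2 - z + 7*I*z - 7*I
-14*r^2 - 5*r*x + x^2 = (-7*r + x)*(2*r + x)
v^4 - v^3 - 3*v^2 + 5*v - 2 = (v - 1)^3*(v + 2)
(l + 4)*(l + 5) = l^2 + 9*l + 20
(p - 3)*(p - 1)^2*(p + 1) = p^4 - 4*p^3 + 2*p^2 + 4*p - 3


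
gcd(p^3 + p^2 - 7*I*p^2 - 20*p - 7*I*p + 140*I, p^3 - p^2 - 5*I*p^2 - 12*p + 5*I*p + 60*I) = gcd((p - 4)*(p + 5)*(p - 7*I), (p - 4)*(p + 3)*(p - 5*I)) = p - 4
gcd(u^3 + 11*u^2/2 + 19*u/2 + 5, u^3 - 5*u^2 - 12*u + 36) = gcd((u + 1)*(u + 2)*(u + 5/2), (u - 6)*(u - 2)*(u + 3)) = 1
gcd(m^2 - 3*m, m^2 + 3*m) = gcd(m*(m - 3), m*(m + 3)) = m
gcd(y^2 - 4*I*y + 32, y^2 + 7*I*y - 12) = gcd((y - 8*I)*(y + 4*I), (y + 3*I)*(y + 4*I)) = y + 4*I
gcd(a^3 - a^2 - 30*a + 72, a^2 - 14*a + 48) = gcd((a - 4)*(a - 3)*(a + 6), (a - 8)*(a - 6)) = 1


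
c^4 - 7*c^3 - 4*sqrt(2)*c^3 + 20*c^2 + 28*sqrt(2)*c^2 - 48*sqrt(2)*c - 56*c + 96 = (c - 4)*(c - 3)*(c - 2*sqrt(2))^2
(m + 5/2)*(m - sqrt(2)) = m^2 - sqrt(2)*m + 5*m/2 - 5*sqrt(2)/2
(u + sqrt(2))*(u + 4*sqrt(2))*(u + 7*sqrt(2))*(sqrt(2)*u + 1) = sqrt(2)*u^4 + 25*u^3 + 90*sqrt(2)*u^2 + 190*u + 56*sqrt(2)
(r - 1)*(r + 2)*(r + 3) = r^3 + 4*r^2 + r - 6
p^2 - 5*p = p*(p - 5)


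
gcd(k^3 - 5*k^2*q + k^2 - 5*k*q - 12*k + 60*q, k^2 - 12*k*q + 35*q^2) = -k + 5*q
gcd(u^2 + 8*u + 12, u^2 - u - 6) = u + 2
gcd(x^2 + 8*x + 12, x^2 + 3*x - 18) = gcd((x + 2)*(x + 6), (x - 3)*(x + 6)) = x + 6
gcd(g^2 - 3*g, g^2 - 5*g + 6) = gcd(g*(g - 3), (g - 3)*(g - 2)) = g - 3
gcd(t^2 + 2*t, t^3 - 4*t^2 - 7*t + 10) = t + 2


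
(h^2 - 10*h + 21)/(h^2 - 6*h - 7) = (h - 3)/(h + 1)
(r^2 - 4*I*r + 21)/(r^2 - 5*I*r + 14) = (r + 3*I)/(r + 2*I)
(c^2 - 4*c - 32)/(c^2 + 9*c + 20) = (c - 8)/(c + 5)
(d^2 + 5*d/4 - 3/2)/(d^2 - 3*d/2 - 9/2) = (-4*d^2 - 5*d + 6)/(2*(-2*d^2 + 3*d + 9))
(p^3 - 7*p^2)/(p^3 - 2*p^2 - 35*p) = p/(p + 5)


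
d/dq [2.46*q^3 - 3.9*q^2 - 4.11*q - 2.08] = 7.38*q^2 - 7.8*q - 4.11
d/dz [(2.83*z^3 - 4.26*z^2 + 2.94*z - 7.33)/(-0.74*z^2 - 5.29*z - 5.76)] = (-2.0942*z^4 - 29.9414*z^3 - 24.1914*z^2 + 38.2268*z - 55.7101)/(0.5476*z^4 + 7.8292*z^3 + 36.5089*z^2 + 60.9408*z + 33.1776)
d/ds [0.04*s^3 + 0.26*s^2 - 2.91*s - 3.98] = 0.12*s^2 + 0.52*s - 2.91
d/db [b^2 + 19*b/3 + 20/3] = 2*b + 19/3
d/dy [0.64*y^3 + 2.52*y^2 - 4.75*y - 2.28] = 1.92*y^2 + 5.04*y - 4.75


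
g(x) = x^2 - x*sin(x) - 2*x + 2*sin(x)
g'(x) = -x*cos(x) + 2*x - sin(x) + 2*cos(x) - 2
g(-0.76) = 0.20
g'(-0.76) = -0.83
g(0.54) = -0.04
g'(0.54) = -0.18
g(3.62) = 6.61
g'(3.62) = 7.14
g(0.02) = -0.00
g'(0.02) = -0.00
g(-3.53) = 21.62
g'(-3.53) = -14.56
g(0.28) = -0.01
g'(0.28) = -0.06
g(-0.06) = 0.00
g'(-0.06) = -0.00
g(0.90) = -0.13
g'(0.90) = -0.30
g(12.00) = 125.37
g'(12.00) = 14.10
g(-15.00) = 243.95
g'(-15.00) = -44.26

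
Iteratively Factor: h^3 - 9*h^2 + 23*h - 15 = (h - 1)*(h^2 - 8*h + 15) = (h - 3)*(h - 1)*(h - 5)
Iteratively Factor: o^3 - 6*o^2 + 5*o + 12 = (o - 4)*(o^2 - 2*o - 3) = (o - 4)*(o - 3)*(o + 1)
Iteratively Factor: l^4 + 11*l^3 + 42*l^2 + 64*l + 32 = (l + 1)*(l^3 + 10*l^2 + 32*l + 32) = (l + 1)*(l + 4)*(l^2 + 6*l + 8) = (l + 1)*(l + 4)^2*(l + 2)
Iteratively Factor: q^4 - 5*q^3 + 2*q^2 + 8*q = (q + 1)*(q^3 - 6*q^2 + 8*q) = (q - 2)*(q + 1)*(q^2 - 4*q) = (q - 4)*(q - 2)*(q + 1)*(q)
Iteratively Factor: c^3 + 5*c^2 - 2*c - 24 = (c + 3)*(c^2 + 2*c - 8) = (c - 2)*(c + 3)*(c + 4)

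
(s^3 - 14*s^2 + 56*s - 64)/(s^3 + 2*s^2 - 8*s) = (s^2 - 12*s + 32)/(s*(s + 4))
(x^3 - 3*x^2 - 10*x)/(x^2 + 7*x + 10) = x*(x - 5)/(x + 5)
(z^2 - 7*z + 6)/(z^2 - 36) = (z - 1)/(z + 6)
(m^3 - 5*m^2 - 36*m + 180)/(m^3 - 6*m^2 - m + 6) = (m^2 + m - 30)/(m^2 - 1)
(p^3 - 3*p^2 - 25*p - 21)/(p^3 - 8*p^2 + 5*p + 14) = (p + 3)/(p - 2)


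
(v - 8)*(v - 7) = v^2 - 15*v + 56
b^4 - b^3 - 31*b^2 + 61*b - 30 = (b - 5)*(b - 1)^2*(b + 6)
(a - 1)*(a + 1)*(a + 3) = a^3 + 3*a^2 - a - 3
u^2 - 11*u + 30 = (u - 6)*(u - 5)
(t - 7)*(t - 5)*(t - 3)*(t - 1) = t^4 - 16*t^3 + 86*t^2 - 176*t + 105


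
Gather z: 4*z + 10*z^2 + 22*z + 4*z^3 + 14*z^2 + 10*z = 4*z^3 + 24*z^2 + 36*z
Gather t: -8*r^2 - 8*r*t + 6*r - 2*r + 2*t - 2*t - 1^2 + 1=-8*r^2 - 8*r*t + 4*r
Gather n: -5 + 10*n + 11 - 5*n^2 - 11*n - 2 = -5*n^2 - n + 4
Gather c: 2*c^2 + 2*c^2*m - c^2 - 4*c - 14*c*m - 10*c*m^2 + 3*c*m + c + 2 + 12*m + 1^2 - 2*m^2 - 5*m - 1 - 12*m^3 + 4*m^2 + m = c^2*(2*m + 1) + c*(-10*m^2 - 11*m - 3) - 12*m^3 + 2*m^2 + 8*m + 2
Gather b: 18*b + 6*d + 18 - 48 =18*b + 6*d - 30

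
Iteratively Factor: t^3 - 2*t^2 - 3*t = (t - 3)*(t^2 + t) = t*(t - 3)*(t + 1)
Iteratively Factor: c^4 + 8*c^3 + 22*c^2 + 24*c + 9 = (c + 1)*(c^3 + 7*c^2 + 15*c + 9) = (c + 1)*(c + 3)*(c^2 + 4*c + 3) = (c + 1)*(c + 3)^2*(c + 1)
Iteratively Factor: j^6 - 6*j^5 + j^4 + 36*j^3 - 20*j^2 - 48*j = (j - 3)*(j^5 - 3*j^4 - 8*j^3 + 12*j^2 + 16*j) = (j - 3)*(j + 2)*(j^4 - 5*j^3 + 2*j^2 + 8*j) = (j - 4)*(j - 3)*(j + 2)*(j^3 - j^2 - 2*j) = (j - 4)*(j - 3)*(j + 1)*(j + 2)*(j^2 - 2*j) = (j - 4)*(j - 3)*(j - 2)*(j + 1)*(j + 2)*(j)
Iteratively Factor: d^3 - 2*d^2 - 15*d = (d)*(d^2 - 2*d - 15) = d*(d + 3)*(d - 5)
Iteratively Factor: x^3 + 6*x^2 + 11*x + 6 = (x + 1)*(x^2 + 5*x + 6) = (x + 1)*(x + 2)*(x + 3)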